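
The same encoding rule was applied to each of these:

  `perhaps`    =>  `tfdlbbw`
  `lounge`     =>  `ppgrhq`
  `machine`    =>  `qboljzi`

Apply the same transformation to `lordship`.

It's a Vigenère-style cipher with numeric key [4,1,12]: position i shifts by key[i mod 3].
Applying it to lordship: l+4=p, o+1=p, r+12=d, d+4=h, s+1=t, h+12=t, i+4=m, p+1=q.

ppdhttmq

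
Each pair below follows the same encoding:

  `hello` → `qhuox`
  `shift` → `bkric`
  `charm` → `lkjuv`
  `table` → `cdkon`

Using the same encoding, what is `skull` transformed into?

Shifts by position in hello: pos 0: h→q (+9), pos 1: e→h (+3), pos 2: l→u (+9), pos 3: l→o (+3) — repeating every 2. A repeating key of period 2 is used — shifts +9, +3 over and over.
For skull: s+9=b, k+3=n, u+9=d, l+3=o, l+9=u.

bndou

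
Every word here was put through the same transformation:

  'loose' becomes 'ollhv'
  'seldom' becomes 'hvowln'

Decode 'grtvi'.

tiger

Each pair mirrors across the alphabet (l↔o, o↔l, o↔l): positions sum to 25. This is the alphabet-reversal cipher (Atbash): a becomes z, b becomes y, etc.
Decoding grtvi: g↔t, r↔i, t↔g, v↔e, i↔r.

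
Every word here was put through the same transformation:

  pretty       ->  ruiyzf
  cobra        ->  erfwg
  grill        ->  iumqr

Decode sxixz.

quest

In pretty: p→r is +2, r→u is +3, e→i is +4, t→y is +5 — the shift increases by 1 each position. Letter i (0-indexed) is shifted by i+2, so successive shifts are 2, 3, 4, ….
Reversing it on sxixz: s−2=q, x−3=u, i−4=e, x−5=s, z−6=t.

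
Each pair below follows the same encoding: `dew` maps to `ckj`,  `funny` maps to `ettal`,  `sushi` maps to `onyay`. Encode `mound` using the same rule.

jtaus

The output letters match the input read backwards, each shifted +6: dew reversed is wed. Two steps: reverse the string, then apply a Caesar shift of +6.
On mound: reverse → dnuom; then shift: d+6=j, n+6=t, u+6=a, o+6=u, m+6=s.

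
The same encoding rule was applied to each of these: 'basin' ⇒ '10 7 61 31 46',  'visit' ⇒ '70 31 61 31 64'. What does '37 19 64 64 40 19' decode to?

b(#2)→10 and a(#1)→7: differences scale by 3, so n = 3·pos + 4. The formula is n = 3×(alphabet index, a=1) + 4.
Undoing it on 37 19 64 64 40 19: 37→(37−4)÷3=11=k, 19→(19−4)÷3=5=e, 64→(64−4)÷3=20=t, 64→(64−4)÷3=20=t, 40→(40−4)÷3=12=l, 19→(19−4)÷3=5=e.

kettle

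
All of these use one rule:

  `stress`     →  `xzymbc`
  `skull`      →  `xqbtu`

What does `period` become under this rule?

In stress: s→x is +5, t→z is +6, r→y is +7, e→m is +8 — the shift increases by 1 each position. Letter i (0-indexed) is shifted by i+5, so successive shifts are 5, 6, 7, ….
On period: p+5=u, e+6=k, r+7=y, i+8=q, o+9=x, d+10=n.

ukyqxn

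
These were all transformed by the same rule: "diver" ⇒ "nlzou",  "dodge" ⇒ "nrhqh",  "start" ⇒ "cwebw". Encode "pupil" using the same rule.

zxtso

Shifts by position in diver: pos 0: d→n (+10), pos 1: i→l (+3), pos 2: v→z (+4), pos 3: e→o (+10), pos 4: r→u (+3) — repeating every 3. The shifts repeat in a cycle of length 3: positions 0,1,… shift by +10, +3, +4, then the pattern repeats.
Applying it to pupil: p+10=z, u+3=x, p+4=t, i+10=s, l+3=o.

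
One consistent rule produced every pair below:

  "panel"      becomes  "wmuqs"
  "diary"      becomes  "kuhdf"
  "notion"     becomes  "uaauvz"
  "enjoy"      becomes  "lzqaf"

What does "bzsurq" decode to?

Shifts by position in panel: pos 0: p→w (+7), pos 1: a→m (+12), pos 2: n→u (+7), pos 3: e→q (+12) — repeating every 2. It's a Vigenère-style cipher with numeric key [7,12]: position i shifts by key[i mod 2].
Reversing it on bzsurq: b−7=u, z−12=n, s−7=l, u−12=i, r−7=k, q−12=e.

unlike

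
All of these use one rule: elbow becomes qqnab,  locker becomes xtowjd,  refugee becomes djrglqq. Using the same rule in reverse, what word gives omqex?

Shifts by position in elbow: pos 0: e→q (+12), pos 1: l→q (+5), pos 2: b→n (+12), pos 3: o→a (+12), pos 4: w→b (+5) — repeating every 3. It's a Vigenère-style cipher with numeric key [12,5,12]: position i shifts by key[i mod 3].
Decoding omqex: o−12=c, m−5=h, q−12=e, e−12=s, x−5=s.

chess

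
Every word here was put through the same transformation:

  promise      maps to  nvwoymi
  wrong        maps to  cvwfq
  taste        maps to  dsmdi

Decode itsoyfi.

p(15)→n(13) and r(17)→v(21) fit y≡17x+18 (mod 26); the inverse of 17 mod 26 is 23. This is an affine cipher: with a=0,…,z=25, each position x becomes (17x+18) mod 26.
Decoding itsoyfi: i(8)→23·(8−18)≡4=e; t(19)→23·(19−18)≡23=x; s(18)→23·(18−18)≡0=a; o(14)→23·(14−18)≡12=m; y(24)→23·(24−18)≡8=i; f(5)→23·(5−18)≡13=n; i(8)→23·(8−18)≡4=e (all mod 26).

examine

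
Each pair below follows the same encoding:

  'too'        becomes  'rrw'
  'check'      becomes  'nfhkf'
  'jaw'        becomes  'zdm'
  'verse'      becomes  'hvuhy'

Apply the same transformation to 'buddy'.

bggxe

Two steps: reverse the string, then apply a Caesar shift of +3.
On buddy: reverse → yddub; then shift: y+3=b, d+3=g, d+3=g, u+3=x, b+3=e.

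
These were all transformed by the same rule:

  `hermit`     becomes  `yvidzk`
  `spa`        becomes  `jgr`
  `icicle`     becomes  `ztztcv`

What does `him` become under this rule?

yzd

It's a constant shift of +17 (ROT17).
For him: h+17=y, i+17=z, m+17=d.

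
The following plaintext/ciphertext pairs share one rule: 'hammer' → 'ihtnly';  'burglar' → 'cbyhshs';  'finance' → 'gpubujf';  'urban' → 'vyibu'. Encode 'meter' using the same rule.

nlafy

Shifts by position in hammer: pos 0: h→i (+1), pos 1: a→h (+7), pos 2: m→t (+7), pos 3: m→n (+1), pos 4: e→l (+7), pos 5: r→y (+7) — repeating every 3. It's a Vigenère-style cipher with numeric key [1,7,7]: position i shifts by key[i mod 3].
For meter: m+1=n, e+7=l, t+7=a, e+1=f, r+7=y.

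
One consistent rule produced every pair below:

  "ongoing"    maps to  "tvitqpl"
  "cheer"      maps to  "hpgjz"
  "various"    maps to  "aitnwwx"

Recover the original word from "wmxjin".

It's a Vigenère-style cipher with numeric key [5,8,2]: position i shifts by key[i mod 3].
Decoding wmxjin: w−5=r, m−8=e, x−2=v, j−5=e, i−8=a, n−2=l.

reveal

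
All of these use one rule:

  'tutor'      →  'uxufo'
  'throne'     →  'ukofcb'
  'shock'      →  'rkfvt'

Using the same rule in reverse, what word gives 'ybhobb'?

t(19)→u(20) and u(20)→x(23) fit y≡3x+15 (mod 26); the inverse of 3 mod 26 is 9. Treating letters as 0–25, the rule is x ↦ 3x + 15 (mod 26).
Decoding ybhobb: y(24)→9·(24−15)≡3=d; b(1)→9·(1−15)≡4=e; h(7)→9·(7−15)≡6=g; o(14)→9·(14−15)≡17=r; b(1)→9·(1−15)≡4=e; b(1)→9·(1−15)≡4=e (all mod 26).

degree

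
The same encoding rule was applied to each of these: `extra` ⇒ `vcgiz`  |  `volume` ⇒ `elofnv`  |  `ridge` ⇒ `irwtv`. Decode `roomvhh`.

illness

Each pair mirrors across the alphabet (e↔v, x↔c, t↔g): positions sum to 25. Letters are reflected about the middle of the alphabet (position → 25−position): Atbash.
Reversing it on roomvhh: r↔i, o↔l, o↔l, m↔n, v↔e, h↔s, h↔s.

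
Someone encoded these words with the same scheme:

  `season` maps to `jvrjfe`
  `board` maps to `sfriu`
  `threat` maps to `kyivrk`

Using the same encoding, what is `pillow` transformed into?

gzccfn

Compare letters: s→j is +17, e→v is +17, a→r is +17 — a constant shift. Every letter moves 17 places later in the alphabet, wrapping around z→a.
On pillow: p+17=g, i+17=z, l+17=c, l+17=c, o+17=f, w+17=n.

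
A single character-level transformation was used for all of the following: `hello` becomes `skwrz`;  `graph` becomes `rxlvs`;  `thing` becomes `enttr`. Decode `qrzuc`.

Shifts by position in hello: pos 0: h→s (+11), pos 1: e→k (+6), pos 2: l→w (+11), pos 3: l→r (+6) — repeating every 2. It's a Vigenère-style cipher with numeric key [11,6]: position i shifts by key[i mod 2].
Reversing it on qrzuc: q−11=f, r−6=l, z−11=o, u−6=o, c−11=r.

floor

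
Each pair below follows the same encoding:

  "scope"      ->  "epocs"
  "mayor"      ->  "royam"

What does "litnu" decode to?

The output letters match the input read backwards: scope reversed is epocs. The word is simply reversed.
Reversing it on litnu: then reverse → until.

until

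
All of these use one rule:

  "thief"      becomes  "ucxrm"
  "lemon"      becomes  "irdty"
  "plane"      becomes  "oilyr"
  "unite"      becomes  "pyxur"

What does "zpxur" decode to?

t(19)→u(20) and h(7)→c(2) fit y≡21x+11 (mod 26); the inverse of 21 mod 26 is 5. Each letter's alphabet position (a=0..z=25) is mapped through 21·x+11 mod 26 — an affine cipher.
Reversing it on zpxur: z(25)→5·(25−11)≡18=s; p(15)→5·(15−11)≡20=u; x(23)→5·(23−11)≡8=i; u(20)→5·(20−11)≡19=t; r(17)→5·(17−11)≡4=e (all mod 26).

suite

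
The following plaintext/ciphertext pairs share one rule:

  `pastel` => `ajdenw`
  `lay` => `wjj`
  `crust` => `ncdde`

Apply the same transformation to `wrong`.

hcxyr

The shift depends on letter class: consonant p→a is +11, but vowel a→j is +9. Two shifts are in play — +9 for a/e/i/o/u, +11 for every other letter.
Applying it to wrong: w(cons)+11=h, r(cons)+11=c, o(vowel)+9=x, n(cons)+11=y, g(cons)+11=r.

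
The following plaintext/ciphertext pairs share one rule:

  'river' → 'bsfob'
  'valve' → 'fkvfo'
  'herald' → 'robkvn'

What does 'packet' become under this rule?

zkmuod

It's a constant shift of +10 (ROT10).
On packet: p+10=z, a+10=k, c+10=m, k+10=u, e+10=o, t+10=d.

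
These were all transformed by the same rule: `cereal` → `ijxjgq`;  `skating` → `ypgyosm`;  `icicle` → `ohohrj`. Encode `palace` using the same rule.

The shifts repeat in a cycle of length 2: positions 0,1,… shift by +6, +5, then the pattern repeats.
Applying it to palace: p+6=v, a+5=f, l+6=r, a+5=f, c+6=i, e+5=j.

vfrfij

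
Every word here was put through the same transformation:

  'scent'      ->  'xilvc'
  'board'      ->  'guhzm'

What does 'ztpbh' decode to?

unity

In scent: s→x is +5, c→i is +6, e→l is +7, n→v is +8 — the shift increases by 1 each position. The shift increases by 1 at each position, starting from +5: 5, 6, 7, ….
Reversing it on ztpbh: z−5=u, t−6=n, p−7=i, b−8=t, h−9=y.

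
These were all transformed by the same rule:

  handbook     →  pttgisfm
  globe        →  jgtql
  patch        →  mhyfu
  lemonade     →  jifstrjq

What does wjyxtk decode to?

foster

The output letters match the input read backwards, each shifted +5: handbook reversed is koobdnah. Two steps: reverse the string, then apply a Caesar shift of +5.
Reversing it on wjyxtk: shift back: w−5=r, j−5=e, y−5=t, x−5=s, t−5=o, k−5=f → retsof; then reverse → foster.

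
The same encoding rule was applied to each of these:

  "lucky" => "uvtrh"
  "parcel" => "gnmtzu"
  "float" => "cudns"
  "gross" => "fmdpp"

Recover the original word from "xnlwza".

l(11)→u(20) and u(20)→v(21) fit y≡3x+13 (mod 26); the inverse of 3 mod 26 is 9. Treating letters as 0–25, the rule is x ↦ 3x + 13 (mod 26).
Reversing it on xnlwza: x(23)→9·(23−13)≡12=m; n(13)→9·(13−13)≡0=a; l(11)→9·(11−13)≡8=i; w(22)→9·(22−13)≡3=d; z(25)→9·(25−13)≡4=e; a(0)→9·(0−13)≡13=n (all mod 26).

maiden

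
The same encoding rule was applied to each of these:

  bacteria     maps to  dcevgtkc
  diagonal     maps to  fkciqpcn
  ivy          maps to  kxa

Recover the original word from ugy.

sew

Every letter moves 2 places later in the alphabet, wrapping around z→a.
Undoing it on ugy: u−2=s, g−2=e, y−2=w.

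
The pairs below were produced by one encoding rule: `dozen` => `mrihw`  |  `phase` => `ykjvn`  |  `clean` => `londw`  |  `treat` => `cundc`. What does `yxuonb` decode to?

Shifts by position in dozen: pos 0: d→m (+9), pos 1: o→r (+3), pos 2: z→i (+9), pos 3: e→h (+3) — repeating every 2. The shifts repeat in a cycle of length 2: positions 0,1,… shift by +9, +3, then the pattern repeats.
Undoing it on yxuonb: y−9=p, x−3=u, u−9=l, o−3=l, n−9=e, b−3=y.

pulley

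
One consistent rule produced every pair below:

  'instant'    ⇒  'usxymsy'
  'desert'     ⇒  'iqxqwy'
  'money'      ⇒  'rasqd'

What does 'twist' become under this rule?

The shift depends on letter class: consonant n→s is +5, but vowel i→u is +12. Vowels shift forward by 12 and consonants shift forward by 5.
On twist: t(cons)+5=y, w(cons)+5=b, i(vowel)+12=u, s(cons)+5=x, t(cons)+5=y.

ybuxy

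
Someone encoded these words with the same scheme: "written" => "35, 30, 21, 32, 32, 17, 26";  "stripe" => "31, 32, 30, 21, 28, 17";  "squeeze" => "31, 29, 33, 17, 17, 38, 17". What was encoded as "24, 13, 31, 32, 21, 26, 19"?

w is letter #23 and maps to 35: an offset of 12. The number is (letter's place in the alphabet, a=1) + 12.
Undoing it on 24, 13, 31, 32, 21, 26, 19: 24→(24−12)÷1=12=l, 13→(13−12)÷1=1=a, 31→(31−12)÷1=19=s, 32→(32−12)÷1=20=t, 21→(21−12)÷1=9=i, 26→(26−12)÷1=14=n, 19→(19−12)÷1=7=g.

lasting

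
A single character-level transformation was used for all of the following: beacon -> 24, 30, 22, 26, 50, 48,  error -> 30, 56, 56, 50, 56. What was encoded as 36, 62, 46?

hum

b(#2)→24 and e(#5)→30: differences scale by 2, so n = 2·pos + 20. The formula is n = 2×(alphabet index, a=1) + 20.
Decoding 36, 62, 46: 36→(36−20)÷2=8=h, 62→(62−20)÷2=21=u, 46→(46−20)÷2=13=m.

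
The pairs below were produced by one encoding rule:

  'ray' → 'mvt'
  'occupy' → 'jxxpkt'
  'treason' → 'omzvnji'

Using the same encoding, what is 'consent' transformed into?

Compare letters: r→m is +21, a→v is +21, y→t is +21 — a constant shift. Each letter is shifted forward by 21 in the alphabet (a Caesar shift of +21).
Applying it to consent: c+21=x, o+21=j, n+21=i, s+21=n, e+21=z, n+21=i, t+21=o.

xjinzio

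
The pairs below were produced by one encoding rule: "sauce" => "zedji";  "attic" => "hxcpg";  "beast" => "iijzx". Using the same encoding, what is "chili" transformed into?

Shifts by position in sauce: pos 0: s→z (+7), pos 1: a→e (+4), pos 2: u→d (+9), pos 3: c→j (+7), pos 4: e→i (+4) — repeating every 3. It's a Vigenère-style cipher with numeric key [7,4,9]: position i shifts by key[i mod 3].
For chili: c+7=j, h+4=l, i+9=r, l+7=s, i+4=m.

jlrsm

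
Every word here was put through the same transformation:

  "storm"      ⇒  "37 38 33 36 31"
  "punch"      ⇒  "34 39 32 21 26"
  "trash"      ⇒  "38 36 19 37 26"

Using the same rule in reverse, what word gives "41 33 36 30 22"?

world

s is letter #19 and maps to 37: an offset of 18. Each letter is replaced by its alphabet position (a=1..z=26) + 18.
Reversing it on 41 33 36 30 22: 41→(41−18)÷1=23=w, 33→(33−18)÷1=15=o, 36→(36−18)÷1=18=r, 30→(30−18)÷1=12=l, 22→(22−18)÷1=4=d.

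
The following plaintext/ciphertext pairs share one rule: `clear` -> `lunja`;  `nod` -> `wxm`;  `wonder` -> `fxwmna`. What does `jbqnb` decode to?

ashes

Every letter moves 9 places later in the alphabet, wrapping around z→a.
Reversing it on jbqnb: j−9=a, b−9=s, q−9=h, n−9=e, b−9=s.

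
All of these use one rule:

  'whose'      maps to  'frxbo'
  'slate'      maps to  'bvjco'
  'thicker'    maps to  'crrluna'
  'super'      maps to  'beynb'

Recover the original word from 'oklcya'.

factor

Shifts by position in whose: pos 0: w→f (+9), pos 1: h→r (+10), pos 2: o→x (+9), pos 3: s→b (+9), pos 4: e→o (+10) — repeating every 3. The shifts repeat in a cycle of length 3: positions 0,1,… shift by +9, +10, +9, then the pattern repeats.
Reversing it on oklcya: o−9=f, k−10=a, l−9=c, c−9=t, y−10=o, a−9=r.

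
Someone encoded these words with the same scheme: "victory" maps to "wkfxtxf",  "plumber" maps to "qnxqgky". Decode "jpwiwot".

Letter i (0-indexed) is shifted by i+1, so successive shifts are 1, 2, 3, ….
Reversing it on jpwiwot: j−1=i, p−2=n, w−3=t, i−4=e, w−5=r, o−6=i, t−7=m.

interim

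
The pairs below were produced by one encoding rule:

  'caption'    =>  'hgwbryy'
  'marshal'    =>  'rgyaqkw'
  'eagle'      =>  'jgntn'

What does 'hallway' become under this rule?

mgstfkj

In caption: c→h is +5, a→g is +6, p→w is +7, t→b is +8 — the shift increases by 1 each position. Letter i (0-indexed) is shifted by i+5, so successive shifts are 5, 6, 7, ….
On hallway: h+5=m, a+6=g, l+7=s, l+8=t, w+9=f, a+10=k, y+11=j.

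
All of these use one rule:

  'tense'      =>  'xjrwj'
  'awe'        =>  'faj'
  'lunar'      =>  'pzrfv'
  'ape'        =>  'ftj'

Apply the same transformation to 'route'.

Vowels shift forward by 5 and consonants shift forward by 4.
On route: r(cons)+4=v, o(vowel)+5=t, u(vowel)+5=z, t(cons)+4=x, e(vowel)+5=j.

vtzxj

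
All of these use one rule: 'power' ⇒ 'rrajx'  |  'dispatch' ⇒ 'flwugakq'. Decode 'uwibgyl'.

steward

In power: p→r is +2, o→r is +3, w→a is +4, e→j is +5 — the shift increases by 1 each position. The shift increases by 1 at each position, starting from +2: 2, 3, 4, ….
Undoing it on uwibgyl: u−2=s, w−3=t, i−4=e, b−5=w, g−6=a, y−7=r, l−8=d.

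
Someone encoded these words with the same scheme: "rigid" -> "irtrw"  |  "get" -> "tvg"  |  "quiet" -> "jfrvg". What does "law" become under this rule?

This is the alphabet-reversal cipher (Atbash): a becomes z, b becomes y, etc.
Applying it to law: l↔o, a↔z, w↔d.

ozd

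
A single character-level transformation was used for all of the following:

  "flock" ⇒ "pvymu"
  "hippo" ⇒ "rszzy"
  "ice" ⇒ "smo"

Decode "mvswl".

Compare letters: f→p is +10, l→v is +10, o→y is +10 — a constant shift. Each letter is shifted forward by 10 in the alphabet (a Caesar shift of +10).
Decoding mvswl: m−10=c, v−10=l, s−10=i, w−10=m, l−10=b.

climb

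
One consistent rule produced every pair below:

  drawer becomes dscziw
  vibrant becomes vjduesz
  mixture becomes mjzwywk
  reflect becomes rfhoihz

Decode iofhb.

index

In drawer: d→d is +0, r→s is +1, a→c is +2, w→z is +3 — the shift increases by 1 each position. Letter i (0-indexed) is shifted by i+0, so successive shifts are 0, 1, 2, ….
Undoing it on iofhb: i−0=i, o−1=n, f−2=d, h−3=e, b−4=x.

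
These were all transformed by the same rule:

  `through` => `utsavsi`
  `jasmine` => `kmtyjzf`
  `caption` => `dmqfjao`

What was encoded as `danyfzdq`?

commence

Shifts by position in through: pos 0: t→u (+1), pos 1: h→t (+12), pos 2: r→s (+1), pos 3: o→a (+12) — repeating every 2. It's a Vigenère-style cipher with numeric key [1,12]: position i shifts by key[i mod 2].
Reversing it on danyfzdq: d−1=c, a−12=o, n−1=m, y−12=m, f−1=e, z−12=n, d−1=c, q−12=e.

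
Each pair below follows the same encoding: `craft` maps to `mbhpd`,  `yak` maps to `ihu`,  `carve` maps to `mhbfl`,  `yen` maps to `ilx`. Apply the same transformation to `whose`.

grvcl

Vowels shift forward by 7 and consonants shift forward by 10.
Applying it to whose: w(cons)+10=g, h(cons)+10=r, o(vowel)+7=v, s(cons)+10=c, e(vowel)+7=l.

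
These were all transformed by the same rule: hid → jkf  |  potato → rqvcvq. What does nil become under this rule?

pkn

Compare letters: h→j is +2, i→k is +2, d→f is +2 — a constant shift. Each letter is shifted forward by 2 in the alphabet (a Caesar shift of +2).
On nil: n+2=p, i+2=k, l+2=n.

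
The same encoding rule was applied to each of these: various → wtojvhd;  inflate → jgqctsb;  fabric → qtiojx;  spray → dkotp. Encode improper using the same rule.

Treating letters as 0–25, the rule is x ↦ 15x + 19 (mod 26).
For improper: i(8)→15·8+19≡9=j; m(12)→15·12+19≡17=r; p(15)→15·15+19≡10=k; r(17)→15·17+19≡14=o; o(14)→15·14+19≡21=v; p(15)→15·15+19≡10=k; e(4)→15·4+19≡1=b; r(17)→15·17+19≡14=o (all mod 26).

jrkovkbo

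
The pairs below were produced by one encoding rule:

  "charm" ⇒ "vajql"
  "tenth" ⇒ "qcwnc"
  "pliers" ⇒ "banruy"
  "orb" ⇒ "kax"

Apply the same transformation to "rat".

cja

Read the word backwards and shift each letter +9.
For rat: reverse → tar; then shift: t+9=c, a+9=j, r+9=a.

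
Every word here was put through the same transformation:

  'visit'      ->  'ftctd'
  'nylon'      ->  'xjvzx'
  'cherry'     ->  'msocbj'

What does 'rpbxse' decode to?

Shifts by position in visit: pos 0: v→f (+10), pos 1: i→t (+11), pos 2: s→c (+10), pos 3: i→t (+11) — repeating every 2. It's a Vigenère-style cipher with numeric key [10,11]: position i shifts by key[i mod 2].
Reversing it on rpbxse: r−10=h, p−11=e, b−10=r, x−11=m, s−10=i, e−11=t.

hermit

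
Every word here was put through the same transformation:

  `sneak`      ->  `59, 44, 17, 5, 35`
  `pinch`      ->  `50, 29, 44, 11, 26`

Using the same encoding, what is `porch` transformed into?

50, 47, 56, 11, 26

s(#19)→59 and n(#14)→44: differences scale by 3, so n = 3·pos + 2. Each letter becomes 3×(its alphabet position, a=1..z=26) + 2.
For porch: p=16→50, o=15→47, r=18→56, c=3→11, h=8→26.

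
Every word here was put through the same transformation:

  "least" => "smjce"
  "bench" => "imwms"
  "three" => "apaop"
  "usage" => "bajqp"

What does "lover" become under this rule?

sweoc

In least: l→s is +7, e→m is +8, a→j is +9, s→c is +10 — the shift increases by 1 each position. Each letter shifts forward by (position + 7), i.e. 7, 8, 9, … — the shift grows by one for each successive letter.
Applying it to lover: l+7=s, o+8=w, v+9=e, e+10=o, r+11=c.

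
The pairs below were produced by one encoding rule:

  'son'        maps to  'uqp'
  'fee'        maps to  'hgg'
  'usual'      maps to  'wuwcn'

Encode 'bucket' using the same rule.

dwemgv

Compare letters: s→u is +2, o→q is +2, n→p is +2 — a constant shift. Every letter moves 2 places later in the alphabet, wrapping around z→a.
For bucket: b+2=d, u+2=w, c+2=e, k+2=m, e+2=g, t+2=v.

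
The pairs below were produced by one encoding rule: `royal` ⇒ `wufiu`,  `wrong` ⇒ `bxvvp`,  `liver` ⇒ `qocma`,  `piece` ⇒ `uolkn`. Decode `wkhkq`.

Each letter shifts forward by (position + 5), i.e. 5, 6, 7, … — the shift grows by one for each successive letter.
Undoing it on wkhkq: w−5=r, k−6=e, h−7=a, k−8=c, q−9=h.

reach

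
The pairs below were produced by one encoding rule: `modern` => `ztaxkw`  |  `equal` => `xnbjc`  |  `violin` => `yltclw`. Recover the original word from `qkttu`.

m(12)→z(25) and o(14)→t(19) fit y≡23x+9 (mod 26); the inverse of 23 mod 26 is 17. Each letter's alphabet position (a=0..z=25) is mapped through 23·x+9 mod 26 — an affine cipher.
Undoing it on qkttu: q(16)→17·(16−9)≡15=p; k(10)→17·(10−9)≡17=r; t(19)→17·(19−9)≡14=o; t(19)→17·(19−9)≡14=o; u(20)→17·(20−9)≡5=f (all mod 26).

proof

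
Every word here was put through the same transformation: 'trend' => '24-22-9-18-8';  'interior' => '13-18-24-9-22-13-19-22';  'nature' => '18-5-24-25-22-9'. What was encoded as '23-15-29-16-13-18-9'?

skyline

t is letter #20 and maps to 24: an offset of 4. The number is (letter's place in the alphabet, a=1) + 4.
Decoding 23-15-29-16-13-18-9: 23→(23−4)÷1=19=s, 15→(15−4)÷1=11=k, 29→(29−4)÷1=25=y, 16→(16−4)÷1=12=l, 13→(13−4)÷1=9=i, 18→(18−4)÷1=14=n, 9→(9−4)÷1=5=e.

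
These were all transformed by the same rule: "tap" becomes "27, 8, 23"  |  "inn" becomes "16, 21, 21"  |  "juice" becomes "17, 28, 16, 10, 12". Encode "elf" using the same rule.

12, 19, 13

t is letter #20 and maps to 27: an offset of 7. Each letter is replaced by its alphabet position (a=1..z=26) + 7.
On elf: e=5→12, l=12→19, f=6→13.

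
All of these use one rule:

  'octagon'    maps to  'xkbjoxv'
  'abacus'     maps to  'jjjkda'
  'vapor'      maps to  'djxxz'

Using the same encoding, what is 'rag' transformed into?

The shift depends on letter class: consonant c→k is +8, but vowel o→x is +9. The rule splits by letter class: vowels +9, consonants +8.
Applying it to rag: r(cons)+8=z, a(vowel)+9=j, g(cons)+8=o.

zjo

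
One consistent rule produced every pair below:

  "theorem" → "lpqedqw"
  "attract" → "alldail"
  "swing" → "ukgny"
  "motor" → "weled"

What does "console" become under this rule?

Treating letters as 0–25, the rule is x ↦ 17x + 0 (mod 26).
Applying it to console: c(2)→17·2+0≡8=i; o(14)→17·14+0≡4=e; n(13)→17·13+0≡13=n; s(18)→17·18+0≡20=u; o(14)→17·14+0≡4=e; l(11)→17·11+0≡5=f; e(4)→17·4+0≡16=q (all mod 26).

ienuefq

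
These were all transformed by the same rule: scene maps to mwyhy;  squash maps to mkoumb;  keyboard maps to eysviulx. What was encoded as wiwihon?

Compare letters: s→m is +20, c→w is +20, e→y is +20 — a constant shift. Each letter is shifted forward by 20 in the alphabet (a Caesar shift of +20).
Reversing it on wiwihon: w−20=c, i−20=o, w−20=c, i−20=o, h−20=n, o−20=u, n−20=t.

coconut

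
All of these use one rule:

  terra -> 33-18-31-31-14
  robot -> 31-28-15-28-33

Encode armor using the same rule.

14-31-26-28-31

t is letter #20 and maps to 33: an offset of 13. The number is (letter's place in the alphabet, a=1) + 13.
On armor: a=1→14, r=18→31, m=13→26, o=15→28, r=18→31.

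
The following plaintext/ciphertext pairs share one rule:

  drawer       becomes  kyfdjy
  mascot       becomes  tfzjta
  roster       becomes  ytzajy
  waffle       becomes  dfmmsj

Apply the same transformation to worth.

Two shifts are in play — +5 for a/e/i/o/u, +7 for every other letter.
Applying it to worth: w(cons)+7=d, o(vowel)+5=t, r(cons)+7=y, t(cons)+7=a, h(cons)+7=o.

dtyao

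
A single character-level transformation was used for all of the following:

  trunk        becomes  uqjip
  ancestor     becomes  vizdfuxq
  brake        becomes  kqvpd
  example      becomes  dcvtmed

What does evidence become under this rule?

dylodizd

t(19)→u(20) and r(17)→q(16) fit y≡15x+21 (mod 26); the inverse of 15 mod 26 is 7. Treating letters as 0–25, the rule is x ↦ 15x + 21 (mod 26).
Applying it to evidence: e(4)→15·4+21≡3=d; v(21)→15·21+21≡24=y; i(8)→15·8+21≡11=l; d(3)→15·3+21≡14=o; e(4)→15·4+21≡3=d; n(13)→15·13+21≡8=i; c(2)→15·2+21≡25=z; e(4)→15·4+21≡3=d (all mod 26).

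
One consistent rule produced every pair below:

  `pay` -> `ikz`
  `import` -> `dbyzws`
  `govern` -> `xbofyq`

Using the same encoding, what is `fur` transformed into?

The output letters match the input read backwards, each shifted +10: pay reversed is yap. Two steps: reverse the string, then apply a Caesar shift of +10.
On fur: reverse → ruf; then shift: r+10=b, u+10=e, f+10=p.

bep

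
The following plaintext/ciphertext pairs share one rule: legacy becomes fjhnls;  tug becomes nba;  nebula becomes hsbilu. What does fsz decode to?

The output letters match the input read backwards, each shifted +7: legacy reversed is ycagel. Read the word backwards and shift each letter +7.
Decoding fsz: shift back: f−7=y, s−7=l, z−7=s → yls; then reverse → sly.

sly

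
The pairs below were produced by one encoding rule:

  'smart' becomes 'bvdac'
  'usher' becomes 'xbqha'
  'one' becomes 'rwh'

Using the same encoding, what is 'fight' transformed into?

The shift depends on letter class: consonant s→b is +9, but vowel a→d is +3. Two shifts are in play — +3 for a/e/i/o/u, +9 for every other letter.
Applying it to fight: f(cons)+9=o, i(vowel)+3=l, g(cons)+9=p, h(cons)+9=q, t(cons)+9=c.

olpqc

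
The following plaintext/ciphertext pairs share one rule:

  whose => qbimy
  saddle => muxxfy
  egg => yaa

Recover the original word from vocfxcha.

Compare letters: w→q is +20, h→b is +20, o→i is +20 — a constant shift. This is a Caesar cipher with shift 20.
Undoing it on vocfxcha: v−20=b, o−20=u, c−20=i, f−20=l, x−20=d, c−20=i, h−20=n, a−20=g.

building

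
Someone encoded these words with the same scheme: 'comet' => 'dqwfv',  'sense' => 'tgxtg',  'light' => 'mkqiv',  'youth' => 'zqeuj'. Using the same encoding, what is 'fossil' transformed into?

gqctkv

Shifts by position in comet: pos 0: c→d (+1), pos 1: o→q (+2), pos 2: m→w (+10), pos 3: e→f (+1), pos 4: t→v (+2) — repeating every 3. It's a Vigenère-style cipher with numeric key [1,2,10]: position i shifts by key[i mod 3].
On fossil: f+1=g, o+2=q, s+10=c, s+1=t, i+2=k, l+10=v.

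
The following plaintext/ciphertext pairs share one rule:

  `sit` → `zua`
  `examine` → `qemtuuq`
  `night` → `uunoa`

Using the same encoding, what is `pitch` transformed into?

wuajo

The shift depends on letter class: consonant s→z is +7, but vowel i→u is +12. Vowels shift forward by 12 and consonants shift forward by 7.
On pitch: p(cons)+7=w, i(vowel)+12=u, t(cons)+7=a, c(cons)+7=j, h(cons)+7=o.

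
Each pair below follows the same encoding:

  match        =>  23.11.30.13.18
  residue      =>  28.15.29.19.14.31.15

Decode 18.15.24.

Each letter is replaced by its alphabet position (a=1..z=26) + 10.
Reversing it on 18.15.24: 18→(18−10)÷1=8=h, 15→(15−10)÷1=5=e, 24→(24−10)÷1=14=n.

hen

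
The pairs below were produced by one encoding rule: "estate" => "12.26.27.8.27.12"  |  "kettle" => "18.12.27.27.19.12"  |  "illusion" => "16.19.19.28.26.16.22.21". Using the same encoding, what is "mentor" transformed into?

e is letter #5 and maps to 12: an offset of 7. Letters become their 1-based position plus 7 (so a→8, b→9, …).
On mentor: m=13→20, e=5→12, n=14→21, t=20→27, o=15→22, r=18→25.

20.12.21.27.22.25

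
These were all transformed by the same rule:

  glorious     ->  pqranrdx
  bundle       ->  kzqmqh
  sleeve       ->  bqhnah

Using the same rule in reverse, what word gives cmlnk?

Shifts by position in glorious: pos 0: g→p (+9), pos 1: l→q (+5), pos 2: o→r (+3), pos 3: r→a (+9), pos 4: i→n (+5), pos 5: o→r (+3) — repeating every 3. The shifts repeat in a cycle of length 3: positions 0,1,… shift by +9, +5, +3, then the pattern repeats.
Undoing it on cmlnk: c−9=t, m−5=h, l−3=i, n−9=e, k−5=f.

thief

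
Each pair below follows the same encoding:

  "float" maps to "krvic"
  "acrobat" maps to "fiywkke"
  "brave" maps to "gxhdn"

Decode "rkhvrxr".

In float: f→k is +5, l→r is +6, o→v is +7, a→i is +8 — the shift increases by 1 each position. The shift increases by 1 at each position, starting from +5: 5, 6, 7, ….
Decoding rkhvrxr: r−5=m, k−6=e, h−7=a, v−8=n, r−9=i, x−10=n, r−11=g.

meaning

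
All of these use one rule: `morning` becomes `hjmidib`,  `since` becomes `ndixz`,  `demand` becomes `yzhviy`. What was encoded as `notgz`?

style

Compare letters: m→h is +21, o→j is +21, r→m is +21 — a constant shift. Each letter is shifted forward by 21 in the alphabet (a Caesar shift of +21).
Decoding notgz: n−21=s, o−21=t, t−21=y, g−21=l, z−21=e.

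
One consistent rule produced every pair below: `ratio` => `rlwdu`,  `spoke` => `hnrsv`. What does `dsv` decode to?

The output letters match the input read backwards, each shifted +3: ratio reversed is oitar. Two steps: reverse the string, then apply a Caesar shift of +3.
Reversing it on dsv: shift back: d−3=a, s−3=p, v−3=s → aps; then reverse → spa.

spa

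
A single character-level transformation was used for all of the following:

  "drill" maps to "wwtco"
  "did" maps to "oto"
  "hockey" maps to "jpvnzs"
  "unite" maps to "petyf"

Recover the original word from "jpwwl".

The output letters match the input read backwards, each shifted +11: drill reversed is llird. The word is reversed, then every letter is shifted forward by 11.
Decoding jpwwl: shift back: j−11=y, p−11=e, w−11=l, w−11=l, l−11=a → yella; then reverse → alley.

alley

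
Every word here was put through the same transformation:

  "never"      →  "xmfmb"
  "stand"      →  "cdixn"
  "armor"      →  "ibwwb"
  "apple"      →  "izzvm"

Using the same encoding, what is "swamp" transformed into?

The shift depends on letter class: consonant n→x is +10, but vowel e→m is +8. Two shifts are in play — +8 for a/e/i/o/u, +10 for every other letter.
On swamp: s(cons)+10=c, w(cons)+10=g, a(vowel)+8=i, m(cons)+10=w, p(cons)+10=z.

cgiwz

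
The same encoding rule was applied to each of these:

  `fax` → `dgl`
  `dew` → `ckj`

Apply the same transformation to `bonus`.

yatuh

The output letters match the input read backwards, each shifted +6: fax reversed is xaf. Two steps: reverse the string, then apply a Caesar shift of +6.
On bonus: reverse → sunob; then shift: s+6=y, u+6=a, n+6=t, o+6=u, b+6=h.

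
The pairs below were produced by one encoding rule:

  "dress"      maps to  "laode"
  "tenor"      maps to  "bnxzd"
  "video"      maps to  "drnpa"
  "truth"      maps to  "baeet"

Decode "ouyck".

In dress: d→l is +8, r→a is +9, e→o is +10, s→d is +11 — the shift increases by 1 each position. Each letter shifts forward by (position + 8), i.e. 8, 9, 10, … — the shift grows by one for each successive letter.
Reversing it on ouyck: o−8=g, u−9=l, y−10=o, c−11=r, k−12=y.

glory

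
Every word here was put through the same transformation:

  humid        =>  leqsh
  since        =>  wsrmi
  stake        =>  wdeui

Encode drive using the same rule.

Shifts by position in humid: pos 0: h→l (+4), pos 1: u→e (+10), pos 2: m→q (+4), pos 3: i→s (+10) — repeating every 2. It's a Vigenère-style cipher with numeric key [4,10]: position i shifts by key[i mod 2].
On drive: d+4=h, r+10=b, i+4=m, v+10=f, e+4=i.

hbmfi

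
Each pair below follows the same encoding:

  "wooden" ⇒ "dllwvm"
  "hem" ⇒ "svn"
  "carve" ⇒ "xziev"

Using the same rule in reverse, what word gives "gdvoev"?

Each pair mirrors across the alphabet (w↔d, o↔l, o↔l): positions sum to 25. This is the alphabet-reversal cipher (Atbash): a becomes z, b becomes y, etc.
Reversing it on gdvoev: g↔t, d↔w, v↔e, o↔l, e↔v, v↔e.

twelve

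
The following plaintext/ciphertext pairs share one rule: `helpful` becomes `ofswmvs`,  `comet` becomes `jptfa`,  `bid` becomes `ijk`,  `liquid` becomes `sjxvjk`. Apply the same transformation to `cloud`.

The shift depends on letter class: consonant h→o is +7, but vowel e→f is +1. Vowels shift forward by 1 and consonants shift forward by 7.
On cloud: c(cons)+7=j, l(cons)+7=s, o(vowel)+1=p, u(vowel)+1=v, d(cons)+7=k.

jspvk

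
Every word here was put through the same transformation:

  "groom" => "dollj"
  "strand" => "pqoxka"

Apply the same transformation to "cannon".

zxkklk

Compare letters: g→d is +23, r→o is +23, o→l is +23 — a constant shift. Every letter moves 23 places later in the alphabet, wrapping around z→a.
On cannon: c+23=z, a+23=x, n+23=k, n+23=k, o+23=l, n+23=k.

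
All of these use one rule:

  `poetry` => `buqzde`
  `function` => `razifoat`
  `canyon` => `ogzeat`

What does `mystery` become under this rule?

yeezqxk

Shifts by position in poetry: pos 0: p→b (+12), pos 1: o→u (+6), pos 2: e→q (+12), pos 3: t→z (+6) — repeating every 2. A repeating key of period 2 is used — shifts +12, +6 over and over.
Applying it to mystery: m+12=y, y+6=e, s+12=e, t+6=z, e+12=q, r+6=x, y+12=k.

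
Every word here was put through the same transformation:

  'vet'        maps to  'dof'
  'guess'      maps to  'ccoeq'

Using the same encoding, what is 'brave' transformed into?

ofkbl

The output letters match the input read backwards, each shifted +10: vet reversed is tev. Two steps: reverse the string, then apply a Caesar shift of +10.
On brave: reverse → evarb; then shift: e+10=o, v+10=f, a+10=k, r+10=b, b+10=l.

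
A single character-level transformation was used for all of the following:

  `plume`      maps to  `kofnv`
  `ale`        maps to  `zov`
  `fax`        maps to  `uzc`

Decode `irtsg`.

Each pair mirrors across the alphabet (p↔k, l↔o, u↔f): positions sum to 25. Letters are reflected about the middle of the alphabet (position → 25−position): Atbash.
Decoding irtsg: i↔r, r↔i, t↔g, s↔h, g↔t.

right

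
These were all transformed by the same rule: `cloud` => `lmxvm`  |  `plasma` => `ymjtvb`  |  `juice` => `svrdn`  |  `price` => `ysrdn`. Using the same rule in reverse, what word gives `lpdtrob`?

It's a Vigenère-style cipher with numeric key [9,1]: position i shifts by key[i mod 2].
Decoding lpdtrob: l−9=c, p−1=o, d−9=u, t−1=s, r−9=i, o−1=n, b−9=s.

cousins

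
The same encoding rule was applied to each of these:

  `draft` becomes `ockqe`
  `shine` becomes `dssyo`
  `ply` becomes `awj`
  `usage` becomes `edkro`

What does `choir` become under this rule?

nsysc

The shift depends on letter class: consonant d→o is +11, but vowel a→k is +10. Vowels shift forward by 10 and consonants shift forward by 11.
On choir: c(cons)+11=n, h(cons)+11=s, o(vowel)+10=y, i(vowel)+10=s, r(cons)+11=c.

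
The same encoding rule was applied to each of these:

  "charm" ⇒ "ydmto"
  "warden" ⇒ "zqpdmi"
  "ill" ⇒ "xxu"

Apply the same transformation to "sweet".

fqqie

The output letters match the input read backwards, each shifted +12: charm reversed is mrahc. The word is reversed, then every letter is shifted forward by 12.
On sweet: reverse → teews; then shift: t+12=f, e+12=q, e+12=q, w+12=i, s+12=e.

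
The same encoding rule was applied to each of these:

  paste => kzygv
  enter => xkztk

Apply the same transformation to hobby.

The output letters match the input read backwards, each shifted +6: paste reversed is etsap. Two steps: reverse the string, then apply a Caesar shift of +6.
Applying it to hobby: reverse → ybboh; then shift: y+6=e, b+6=h, b+6=h, o+6=u, h+6=n.

ehhun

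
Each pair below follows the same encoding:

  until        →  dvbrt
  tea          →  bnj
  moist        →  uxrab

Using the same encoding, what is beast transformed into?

Two shifts are in play — +9 for a/e/i/o/u, +8 for every other letter.
Applying it to beast: b(cons)+8=j, e(vowel)+9=n, a(vowel)+9=j, s(cons)+8=a, t(cons)+8=b.

jnjab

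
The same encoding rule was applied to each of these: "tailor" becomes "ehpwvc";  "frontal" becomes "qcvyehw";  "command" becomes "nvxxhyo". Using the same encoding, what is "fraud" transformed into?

qchbo

Two shifts are in play — +7 for a/e/i/o/u, +11 for every other letter.
Applying it to fraud: f(cons)+11=q, r(cons)+11=c, a(vowel)+7=h, u(vowel)+7=b, d(cons)+11=o.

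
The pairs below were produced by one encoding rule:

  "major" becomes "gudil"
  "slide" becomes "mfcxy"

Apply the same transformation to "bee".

vyy

Compare letters: m→g is +20, a→u is +20, j→d is +20 — a constant shift. This is a Caesar cipher with shift 20.
For bee: b+20=v, e+20=y, e+20=y.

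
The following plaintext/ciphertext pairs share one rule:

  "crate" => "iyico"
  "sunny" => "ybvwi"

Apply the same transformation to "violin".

bpwusy

In crate: c→i is +6, r→y is +7, a→i is +8, t→c is +9 — the shift increases by 1 each position. Each letter shifts forward by (position + 6), i.e. 6, 7, 8, … — the shift grows by one for each successive letter.
On violin: v+6=b, i+7=p, o+8=w, l+9=u, i+10=s, n+11=y.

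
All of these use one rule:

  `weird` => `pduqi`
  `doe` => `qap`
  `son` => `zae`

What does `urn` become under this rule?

The output letters match the input read backwards, each shifted +12: weird reversed is driew. Read the word backwards and shift each letter +12.
For urn: reverse → nru; then shift: n+12=z, r+12=d, u+12=g.

zdg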